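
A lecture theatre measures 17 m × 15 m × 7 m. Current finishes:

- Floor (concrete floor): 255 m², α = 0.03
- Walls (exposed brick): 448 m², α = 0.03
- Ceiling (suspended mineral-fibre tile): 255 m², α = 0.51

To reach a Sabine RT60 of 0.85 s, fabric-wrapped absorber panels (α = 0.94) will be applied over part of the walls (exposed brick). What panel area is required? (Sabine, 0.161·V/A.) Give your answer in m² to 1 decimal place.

205.5

Equivalent absorption area: A₁ = 255×0.03 + 448×0.03 + 255×0.51 = 151.140 m².
V = 1785 m³. Target absorption A₂ = 0.161 × 1785 / 0.85 = 338.100 sabins.
Absorption to add: 338.100 − 151.140 = 186.960 sabins.
Net gain per m²: Δα = 0.94 − 0.03 = 0.91.
Area = ΔA/Δα = 186.960/0.91 = 205.5 m².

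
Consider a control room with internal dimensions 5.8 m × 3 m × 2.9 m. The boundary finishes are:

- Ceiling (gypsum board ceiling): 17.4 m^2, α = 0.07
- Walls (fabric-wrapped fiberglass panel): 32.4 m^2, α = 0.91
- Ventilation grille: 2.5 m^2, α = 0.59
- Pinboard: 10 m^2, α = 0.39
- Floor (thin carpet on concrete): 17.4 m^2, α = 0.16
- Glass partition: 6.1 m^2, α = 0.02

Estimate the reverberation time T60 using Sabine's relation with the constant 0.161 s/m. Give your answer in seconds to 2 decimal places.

Total absorption A = 17.4·0.07 + 32.4·0.91 + 2.5·0.59 + 10·0.39 + 17.4·0.16 + 6.1·0.02
  = 1.218 + 29.484 + 1.475 + 3.900 + 2.784 + 0.122 = 38.983 m^2 sabins.
V = 5.8·3·2.9 = 50.46 m³.
Sabine: RT60 = 0.161 × 50.46 / 38.983 = 0.21 s.

0.21 seconds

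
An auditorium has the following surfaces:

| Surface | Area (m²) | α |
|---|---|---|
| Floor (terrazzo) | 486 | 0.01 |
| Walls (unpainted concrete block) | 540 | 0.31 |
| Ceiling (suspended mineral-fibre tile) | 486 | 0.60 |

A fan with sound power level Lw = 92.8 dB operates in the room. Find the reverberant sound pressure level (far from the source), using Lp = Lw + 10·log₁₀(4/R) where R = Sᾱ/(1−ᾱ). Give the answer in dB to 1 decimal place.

Σ(Sᵢαᵢ) = 486·0.01 + 540·0.31 + 486·0.60 = 463.860; total area S = 1512.0 m².
ᾱ = 0.3068, so room constant R = A/(1−ᾱ) = 669.158 m².
Lp = Lw + 10 log₁₀(4/R) = 92.8 -22.23 = 70.6 dB.

70.6 dB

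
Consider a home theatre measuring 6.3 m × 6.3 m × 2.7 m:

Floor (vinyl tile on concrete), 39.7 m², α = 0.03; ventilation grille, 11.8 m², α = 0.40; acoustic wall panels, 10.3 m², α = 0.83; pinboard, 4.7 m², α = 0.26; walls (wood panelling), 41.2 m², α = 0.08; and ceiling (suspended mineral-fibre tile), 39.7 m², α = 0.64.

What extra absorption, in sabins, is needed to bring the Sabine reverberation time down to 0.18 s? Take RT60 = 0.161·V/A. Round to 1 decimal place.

Summing Sᵢαᵢ: 1.191 + 4.720 + 8.549 + 1.222 + 3.296 + 25.408 → A₁ = 44.386 sabins.
Target A₂ = 0.161·107.163/0.18 = 95.851 sabins (V = 107.163 m³).
Additional absorption ΔA = 95.851 − 44.386 = 51.5 sabins.

51.5 sabins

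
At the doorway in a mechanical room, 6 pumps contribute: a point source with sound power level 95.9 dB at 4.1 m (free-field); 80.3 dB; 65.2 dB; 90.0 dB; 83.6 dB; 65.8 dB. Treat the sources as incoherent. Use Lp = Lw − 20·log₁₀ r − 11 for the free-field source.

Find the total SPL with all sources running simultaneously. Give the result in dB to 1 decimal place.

91.3 dB

Source at 4.1 m: Lp = 95.9 − 20·log₁₀(4.1) − 11 = 72.6 dB.
Converting to relative power and adding: 10^(72.6/10) + 10^(80.3/10) + 10^(65.2/10) + 10^(90.0/10) + 10^(83.6/10) + 10^(65.8/10) = 1.362e+09.
Combined level = 10 log₁₀(1.362e+09) = 91.3 dB.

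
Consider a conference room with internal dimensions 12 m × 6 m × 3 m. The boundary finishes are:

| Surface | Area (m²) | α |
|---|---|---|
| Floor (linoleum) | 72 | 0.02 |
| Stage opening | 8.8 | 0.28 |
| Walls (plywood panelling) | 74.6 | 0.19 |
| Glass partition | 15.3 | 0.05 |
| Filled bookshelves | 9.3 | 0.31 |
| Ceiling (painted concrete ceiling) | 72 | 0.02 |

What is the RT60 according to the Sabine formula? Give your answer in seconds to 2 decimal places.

Total absorption A = 72·0.02 + 8.8·0.28 + 74.6·0.19 + 15.3·0.05 + 9.3·0.31 + 72·0.02
  = 1.440 + 2.464 + 14.174 + 0.765 + 2.883 + 1.440 = 23.166 m² sabins.
Volume V = 12 × 6 × 3 = 216 m³.
T = 0.161 V/A = 0.161·216/23.166 = 1.50 s.

1.50 s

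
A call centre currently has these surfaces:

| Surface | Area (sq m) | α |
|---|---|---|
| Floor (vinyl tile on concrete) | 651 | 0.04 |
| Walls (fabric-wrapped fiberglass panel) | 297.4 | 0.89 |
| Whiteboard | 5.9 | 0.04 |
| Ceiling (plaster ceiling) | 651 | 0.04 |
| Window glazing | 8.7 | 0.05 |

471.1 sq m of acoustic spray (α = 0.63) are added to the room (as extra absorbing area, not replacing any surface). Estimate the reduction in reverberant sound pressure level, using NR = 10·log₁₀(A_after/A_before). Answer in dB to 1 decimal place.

Equivalent absorption area: A_before = 651·0.04 + 297.4·0.89 + 5.9·0.04 + 651·0.04 + 8.7·0.05 = 317.437 sq m.
Added absorption = 471.1 × 0.63 = 296.793 sabins.
New total A_after = 614.230 sabins.
Reduction = 10 log₁₀(A_after/A_before) = 10 log₁₀(1.9350) = 2.9 dB.

2.9 dB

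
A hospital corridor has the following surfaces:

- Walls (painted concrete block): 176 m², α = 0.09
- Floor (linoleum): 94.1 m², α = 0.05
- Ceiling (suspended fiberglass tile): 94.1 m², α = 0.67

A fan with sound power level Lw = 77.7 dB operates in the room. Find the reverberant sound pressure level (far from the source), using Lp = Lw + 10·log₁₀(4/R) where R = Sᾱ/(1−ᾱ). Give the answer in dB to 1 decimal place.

A = 83.592 sabins; S = 364.2 m².
ᾱ = 0.2295, so room constant R = A/(1−ᾱ) = 108.491 m².
Lp = Lw + 10 log₁₀(4/R) = 77.7 -14.33 = 63.4 dB.

63.4 dB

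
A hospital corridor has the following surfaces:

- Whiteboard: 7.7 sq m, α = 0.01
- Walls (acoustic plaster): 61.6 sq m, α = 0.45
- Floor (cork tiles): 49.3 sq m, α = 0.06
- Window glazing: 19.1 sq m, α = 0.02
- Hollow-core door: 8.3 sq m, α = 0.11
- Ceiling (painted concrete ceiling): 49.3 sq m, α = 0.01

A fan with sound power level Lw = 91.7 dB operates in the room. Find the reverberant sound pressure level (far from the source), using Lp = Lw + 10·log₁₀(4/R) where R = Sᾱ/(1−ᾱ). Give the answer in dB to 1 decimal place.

81.8 dB

A = 32.543 sabins; S = 195.3 sq m.
ᾱ = 0.1666, so room constant R = A/(1−ᾱ) = 39.048 sq m.
Lp = Lw + 10 log₁₀(4/R) = 91.7 -9.90 = 81.8 dB.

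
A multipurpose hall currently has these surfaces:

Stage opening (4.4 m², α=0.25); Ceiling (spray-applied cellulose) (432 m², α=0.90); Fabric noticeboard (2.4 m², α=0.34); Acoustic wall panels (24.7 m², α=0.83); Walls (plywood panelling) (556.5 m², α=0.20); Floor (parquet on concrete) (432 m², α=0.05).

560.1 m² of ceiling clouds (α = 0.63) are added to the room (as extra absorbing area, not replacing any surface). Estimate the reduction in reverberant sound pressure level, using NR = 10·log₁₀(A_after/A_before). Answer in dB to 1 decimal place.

A_before = Σ Sᵢαᵢ = 4.4*0.25 + 432*0.90 + 2.4*0.34 + 24.7*0.83 + 556.5*0.20 + 432*0.05 = 544.117 sabins.
Treatment contributes 560.1·0.63 = 352.863 sabins.
New total A_after = 896.980 sabins.
Reduction = 10 log₁₀(A_after/A_before) = 10 log₁₀(1.6485) = 2.2 dB.

2.2 dB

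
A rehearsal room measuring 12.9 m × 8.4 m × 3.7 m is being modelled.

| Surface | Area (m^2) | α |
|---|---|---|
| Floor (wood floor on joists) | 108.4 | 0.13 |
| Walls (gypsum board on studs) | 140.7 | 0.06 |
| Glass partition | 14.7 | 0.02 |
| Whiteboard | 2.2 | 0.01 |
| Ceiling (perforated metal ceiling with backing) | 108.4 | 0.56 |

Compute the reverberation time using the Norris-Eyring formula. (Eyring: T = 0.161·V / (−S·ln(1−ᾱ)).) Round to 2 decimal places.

0.68 s

Total surface area S = 108.4 + 140.7 + 14.7 + 2.2 + 108.4 = 374.4 m^2.
Absorption A = 108.4·0.13 + 140.7·0.06 + 14.7·0.02 + 2.2·0.01 + 108.4·0.56 = 83.554 sabins.
Mean coefficient ᾱ = A/S = 0.2232.
Eyring denominator: −S ln(1−ᾱ) = 94.563.
V = 12.9 × 8.4 × 3.7 = 400.932 m³.
RT60 = 0.161 × 400.932 / 94.563 = 0.68 s.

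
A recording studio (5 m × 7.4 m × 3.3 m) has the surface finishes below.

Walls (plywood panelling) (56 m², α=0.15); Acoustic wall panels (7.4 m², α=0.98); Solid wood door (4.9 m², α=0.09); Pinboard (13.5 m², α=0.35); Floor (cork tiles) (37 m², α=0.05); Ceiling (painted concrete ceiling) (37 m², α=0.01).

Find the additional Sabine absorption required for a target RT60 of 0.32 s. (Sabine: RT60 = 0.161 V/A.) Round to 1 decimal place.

38.4 sabins

Summing Sᵢαᵢ: 8.400 + 7.252 + 0.441 + 4.725 + 1.850 + 0.370 → A₁ = 23.038 sabins.
For T = 0.32 s, need A₂ = 0.161·V/T = 0.161·122.1/0.32 = 61.432 sabins.
ΔA = A₂ − A₁ = 61.432 − 23.038 = 38.4 sabins.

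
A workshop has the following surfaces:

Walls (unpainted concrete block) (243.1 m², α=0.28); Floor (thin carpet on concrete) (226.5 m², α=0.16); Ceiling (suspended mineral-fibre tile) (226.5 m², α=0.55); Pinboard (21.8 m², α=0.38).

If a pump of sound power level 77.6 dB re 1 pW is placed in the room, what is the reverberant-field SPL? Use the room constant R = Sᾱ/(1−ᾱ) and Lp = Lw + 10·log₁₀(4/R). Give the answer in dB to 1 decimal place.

Σ(Sᵢαᵢ) = 243.1·0.28 + 226.5·0.16 + 226.5·0.55 + 21.8·0.38 = 237.167; total area S = 717.9 m².
ᾱ = 237.167/717.9 = 0.3304; R = Sᾱ/(1−ᾱ) = 237.167/(1−0.3304) = 354.192 m².
Lp = Lw + 10 log₁₀(4/R) = 77.6 -19.47 = 58.1 dB.

58.1 dB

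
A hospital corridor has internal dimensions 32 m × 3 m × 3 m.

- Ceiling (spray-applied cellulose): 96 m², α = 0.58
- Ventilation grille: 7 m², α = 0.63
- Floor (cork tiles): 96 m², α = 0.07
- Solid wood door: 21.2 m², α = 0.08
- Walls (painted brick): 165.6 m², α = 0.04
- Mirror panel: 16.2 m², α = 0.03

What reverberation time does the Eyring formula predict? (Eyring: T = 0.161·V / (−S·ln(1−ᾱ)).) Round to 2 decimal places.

Total surface area S = 96 + 7 + 96 + 21.2 + 165.6 + 16.2 = 402.0 m².
Σ(Sᵢαᵢ) = 96×0.58 + 7×0.63 + 96×0.07 + 21.2×0.08 + 165.6×0.04 + 16.2×0.03 = 75.616.
ᾱ = 75.616 / 402.0 = 0.1881.
−S·ln(1−ᾱ) = −402.0 × ln(1 − 0.1881) = 83.768.
V = 32 × 3 × 3 = 288 m³.
RT60 = 0.161 × 288 / 83.768 = 0.55 s.

0.55 s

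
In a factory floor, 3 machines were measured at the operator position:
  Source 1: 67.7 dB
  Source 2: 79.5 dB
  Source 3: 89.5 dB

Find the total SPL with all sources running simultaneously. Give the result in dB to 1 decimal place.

Converting to relative power and adding: 10^(67.7/10) + 10^(79.5/10) + 10^(89.5/10) = 9.863e+08.
Combined level = 10 log₁₀(9.863e+08) = 89.9 dB.

89.9 dB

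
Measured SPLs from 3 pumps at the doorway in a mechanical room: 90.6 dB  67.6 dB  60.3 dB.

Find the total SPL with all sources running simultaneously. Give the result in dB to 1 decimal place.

90.6 dB

Σ 10^(Lᵢ/10) = 1.155e+09.
Back to dB: 10·log₁₀ Σ = 90.6 dB.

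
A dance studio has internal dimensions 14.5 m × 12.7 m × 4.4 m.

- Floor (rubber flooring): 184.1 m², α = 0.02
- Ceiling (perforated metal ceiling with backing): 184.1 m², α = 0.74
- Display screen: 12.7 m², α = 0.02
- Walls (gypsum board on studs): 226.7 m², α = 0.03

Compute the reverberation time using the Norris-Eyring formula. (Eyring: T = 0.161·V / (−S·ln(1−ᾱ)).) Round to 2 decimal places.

0.78 seconds

Total surface area S = 184.1 + 184.1 + 12.7 + 226.7 = 607.6 m².
Σ(Sᵢαᵢ) = 184.1·0.02 + 184.1·0.74 + 12.7·0.02 + 226.7·0.03 = 146.971.
ᾱ = 146.971 / 607.6 = 0.2419.
−S·ln(1−ᾱ) = −607.6 × ln(1 − 0.2419) = 168.269.
V = 14.5 × 12.7 × 4.4 = 810.26 m³.
RT60 = 0.161 × 810.26 / 168.269 = 0.78 s.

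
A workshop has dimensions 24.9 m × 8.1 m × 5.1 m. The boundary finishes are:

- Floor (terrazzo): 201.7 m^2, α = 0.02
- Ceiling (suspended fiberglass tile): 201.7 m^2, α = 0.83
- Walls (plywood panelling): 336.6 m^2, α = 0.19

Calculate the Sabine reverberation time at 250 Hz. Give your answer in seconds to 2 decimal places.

0.70 sec

Total absorption A = 201.7*0.02 + 201.7*0.83 + 336.6*0.19
  = 4.034 + 167.411 + 63.954 = 235.399 m^2 sabins.
V = 24.9·8.1·5.1 = 1028.619 m³.
T = 0.161 V/A = 0.161·1028.619/235.399 = 0.70 s.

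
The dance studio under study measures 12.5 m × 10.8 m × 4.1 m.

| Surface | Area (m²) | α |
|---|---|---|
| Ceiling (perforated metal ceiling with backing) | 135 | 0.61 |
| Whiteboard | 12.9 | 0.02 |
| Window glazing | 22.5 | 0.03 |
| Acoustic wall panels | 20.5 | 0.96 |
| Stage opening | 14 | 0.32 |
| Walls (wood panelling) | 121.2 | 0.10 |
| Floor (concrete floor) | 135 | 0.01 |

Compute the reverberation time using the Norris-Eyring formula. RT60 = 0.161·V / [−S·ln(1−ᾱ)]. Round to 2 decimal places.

Total surface area S = 135 + 12.9 + 22.5 + 20.5 + 14 + 121.2 + 135 = 461.1 m².
Σ(Sᵢαᵢ) = 135×0.61 + 12.9×0.02 + 22.5×0.03 + 20.5×0.96 + 14×0.32 + 121.2×0.10 + 135×0.01 = 120.913.
Mean coefficient ᾱ = A/S = 0.2622.
Eyring denominator: −S ln(1−ᾱ) = 140.212.
V = 12.5 × 10.8 × 4.1 = 553.5 m³.
T = 0.161·V/[−S·ln(1−ᾱ)] = 0.161·553.5/140.212 = 0.64 s.

0.64 s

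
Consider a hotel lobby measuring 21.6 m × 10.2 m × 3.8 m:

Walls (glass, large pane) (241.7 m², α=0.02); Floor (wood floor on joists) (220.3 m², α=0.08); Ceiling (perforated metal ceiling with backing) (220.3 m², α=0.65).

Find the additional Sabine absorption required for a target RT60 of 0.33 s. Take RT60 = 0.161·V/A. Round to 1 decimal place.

Total absorption A₁ = 241.7·0.02 + 220.3·0.08 + 220.3·0.65
  = 4.834 + 17.624 + 143.195 = 165.653 m² sabins.
V = 837.216 m³. Required absorption A₂ = 0.161 × 837.216 / 0.33 = 408.460 sabins.
ΔA = A₂ − A₁ = 408.460 − 165.653 = 242.8 sabins.

242.8 sabins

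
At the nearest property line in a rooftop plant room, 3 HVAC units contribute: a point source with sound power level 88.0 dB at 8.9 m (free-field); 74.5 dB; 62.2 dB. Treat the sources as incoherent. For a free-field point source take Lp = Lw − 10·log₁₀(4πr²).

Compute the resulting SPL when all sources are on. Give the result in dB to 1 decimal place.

Source at 8.9 m: Lp = 88.0 − 10·log₁₀(4π·8.9²) = 88.0 − 10·log₁₀(995.382) = 58.0 dB.
Sum in the linear (power) domain: Σ 10^(Lᵢ/10) = 10^(58.0/10) + 10^(74.5/10) + 10^(62.2/10) = 3.047e+07.
Combined level = 10 log₁₀(3.047e+07) = 74.8 dB.

74.8 dB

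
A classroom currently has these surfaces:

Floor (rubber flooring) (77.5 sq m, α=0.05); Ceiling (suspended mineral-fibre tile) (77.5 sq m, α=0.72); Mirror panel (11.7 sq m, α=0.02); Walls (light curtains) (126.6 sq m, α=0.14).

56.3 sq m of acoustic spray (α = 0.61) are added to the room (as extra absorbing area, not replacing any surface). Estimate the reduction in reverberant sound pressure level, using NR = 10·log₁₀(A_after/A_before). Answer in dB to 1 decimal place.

1.6 dB

A_before = Σ Sᵢαᵢ = 77.5*0.05 + 77.5*0.72 + 11.7*0.02 + 126.6*0.14 = 77.633 sabins.
Added absorption = 56.3 × 0.61 = 34.343 sabins.
New total A_after = 111.976 sabins.
NR = 10·log₁₀(111.976/77.633) = 1.6 dB.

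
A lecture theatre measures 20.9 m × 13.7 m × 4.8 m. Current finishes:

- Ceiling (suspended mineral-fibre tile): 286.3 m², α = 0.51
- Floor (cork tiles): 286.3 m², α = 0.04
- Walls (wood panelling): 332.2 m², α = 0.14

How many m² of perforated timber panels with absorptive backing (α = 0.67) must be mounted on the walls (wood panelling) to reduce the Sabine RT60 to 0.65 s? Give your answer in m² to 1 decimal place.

Total absorption A₁ = 286.3*0.51 + 286.3*0.04 + 332.2*0.14
  = 146.013 + 11.452 + 46.508 = 203.973 m² sabins.
Required A₂ = 0.161·1374.384/0.65 = 340.424 sabins.
Absorption to add: 340.424 − 203.973 = 136.451 sabins.
Each m² of panel replacing the walls (wood panelling) adds (0.67 − 0.14) = 0.53 sabins.
Area = ΔA/Δα = 136.451/0.53 = 257.5 m².

257.5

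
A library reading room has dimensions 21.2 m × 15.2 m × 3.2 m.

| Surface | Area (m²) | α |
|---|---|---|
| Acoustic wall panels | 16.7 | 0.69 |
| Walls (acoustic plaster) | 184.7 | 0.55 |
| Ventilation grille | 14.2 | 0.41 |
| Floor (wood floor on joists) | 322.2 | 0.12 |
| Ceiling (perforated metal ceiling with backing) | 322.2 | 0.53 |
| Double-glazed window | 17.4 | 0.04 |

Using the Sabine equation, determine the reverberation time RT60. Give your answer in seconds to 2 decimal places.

Equivalent absorption area: A = 16.7×0.69 + 184.7×0.55 + 14.2×0.41 + 322.2×0.12 + 322.2×0.53 + 17.4×0.04 = 329.056 m².
V = 21.2·15.2·3.2 = 1031.168 m³.
RT60 = 0.161 · V / A = 0.161 × 1031.168 / 329.056 = 0.50 s.

0.50 seconds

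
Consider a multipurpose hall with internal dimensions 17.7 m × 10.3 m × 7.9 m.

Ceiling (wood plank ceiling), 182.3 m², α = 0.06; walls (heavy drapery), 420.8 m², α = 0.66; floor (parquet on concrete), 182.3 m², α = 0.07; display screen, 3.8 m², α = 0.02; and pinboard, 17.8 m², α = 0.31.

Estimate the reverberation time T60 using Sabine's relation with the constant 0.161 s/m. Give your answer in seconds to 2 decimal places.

A = Σ Sᵢαᵢ = 182.3·0.06 + 420.8·0.66 + 182.3·0.07 + 3.8·0.02 + 17.8·0.31 = 307.021 sabins.
V = 17.7·10.3·7.9 = 1440.249 m³.
RT60 = 0.161 · V / A = 0.161 × 1440.249 / 307.021 = 0.76 s.

0.76 s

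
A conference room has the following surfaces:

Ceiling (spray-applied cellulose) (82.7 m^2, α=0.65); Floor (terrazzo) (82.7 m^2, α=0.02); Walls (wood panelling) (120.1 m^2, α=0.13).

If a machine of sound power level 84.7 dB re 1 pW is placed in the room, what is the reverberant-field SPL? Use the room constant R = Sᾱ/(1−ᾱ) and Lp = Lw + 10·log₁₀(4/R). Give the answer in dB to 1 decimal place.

71.0 dB

A = 71.022 sabins; S = 285.5 m^2.
ᾱ = 71.022/285.5 = 0.2488; R = Sᾱ/(1−ᾱ) = 71.022/(1−0.2488) = 94.545 m^2.
Lp = Lw + 10 log₁₀(4/R) = 84.7 -13.74 = 71.0 dB.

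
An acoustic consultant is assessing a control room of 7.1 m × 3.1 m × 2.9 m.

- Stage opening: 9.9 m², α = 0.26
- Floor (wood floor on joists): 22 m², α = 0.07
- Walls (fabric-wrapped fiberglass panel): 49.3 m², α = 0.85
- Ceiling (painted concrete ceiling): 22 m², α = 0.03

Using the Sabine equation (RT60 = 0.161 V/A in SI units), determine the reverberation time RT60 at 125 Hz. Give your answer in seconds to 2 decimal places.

0.22 s

Summing Sᵢαᵢ: 2.574 + 1.540 + 41.905 + 0.660 → A = 46.679 sabins.
Volume V = 7.1 × 3.1 × 2.9 = 63.829 m³.
T = 0.161 V/A = 0.161·63.829/46.679 = 0.22 s.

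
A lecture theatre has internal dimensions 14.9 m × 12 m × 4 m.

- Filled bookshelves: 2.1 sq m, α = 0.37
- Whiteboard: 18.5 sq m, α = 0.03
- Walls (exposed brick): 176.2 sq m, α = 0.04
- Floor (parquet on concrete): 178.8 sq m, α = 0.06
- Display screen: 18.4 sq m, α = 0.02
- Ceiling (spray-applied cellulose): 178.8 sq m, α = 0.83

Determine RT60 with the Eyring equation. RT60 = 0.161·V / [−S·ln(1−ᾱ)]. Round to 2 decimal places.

0.58 seconds

S = Σ Sᵢ = 572.8 sq m.
Absorption A = 2.1×0.37 + 18.5×0.03 + 176.2×0.04 + 178.8×0.06 + 18.4×0.02 + 178.8×0.83 = 167.880 sabins.
ᾱ = 167.880 / 572.8 = 0.2931.
Eyring denominator: −S ln(1−ᾱ) = 198.685.
V = 14.9 × 12 × 4 = 715.2 m³.
T = 0.161·V/[−S·ln(1−ᾱ)] = 0.161·715.2/198.685 = 0.58 s.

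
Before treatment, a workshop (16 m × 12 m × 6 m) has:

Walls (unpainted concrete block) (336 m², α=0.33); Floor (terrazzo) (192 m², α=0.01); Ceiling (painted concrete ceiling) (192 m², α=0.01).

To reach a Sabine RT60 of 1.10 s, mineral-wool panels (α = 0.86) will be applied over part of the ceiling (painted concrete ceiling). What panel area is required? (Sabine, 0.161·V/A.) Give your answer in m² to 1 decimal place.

63.4

Equivalent absorption area: A₁ = 336*0.33 + 192*0.01 + 192*0.01 = 114.720 m².
V = 1152 m³. Target absorption A₂ = 0.161 × 1152 / 1.10 = 168.611 sabins.
ΔA needed = 168.611 − 114.720 = 53.891 sabins.
Each m² of panel replacing the ceiling (painted concrete ceiling) adds (0.86 − 0.01) = 0.85 sabins.
Panel area = 53.891 / 0.85 = 63.4 m².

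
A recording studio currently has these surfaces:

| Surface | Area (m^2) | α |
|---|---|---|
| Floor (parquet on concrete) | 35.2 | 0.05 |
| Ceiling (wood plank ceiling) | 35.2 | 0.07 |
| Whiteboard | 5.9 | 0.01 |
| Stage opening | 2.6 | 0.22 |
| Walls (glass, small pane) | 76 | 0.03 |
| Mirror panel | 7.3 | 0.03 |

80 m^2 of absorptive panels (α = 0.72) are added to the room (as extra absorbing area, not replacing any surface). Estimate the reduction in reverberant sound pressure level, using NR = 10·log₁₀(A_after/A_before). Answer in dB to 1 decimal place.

Summing Sᵢαᵢ: 1.760 + 2.464 + 0.059 + 0.572 + 2.280 + 0.219 → A_before = 7.354 sabins.
Added absorption = 80 × 0.72 = 57.600 sabins.
New total A_after = 64.954 sabins.
Reduction = 10 log₁₀(A_after/A_before) = 10 log₁₀(8.8325) = 9.5 dB.

9.5 dB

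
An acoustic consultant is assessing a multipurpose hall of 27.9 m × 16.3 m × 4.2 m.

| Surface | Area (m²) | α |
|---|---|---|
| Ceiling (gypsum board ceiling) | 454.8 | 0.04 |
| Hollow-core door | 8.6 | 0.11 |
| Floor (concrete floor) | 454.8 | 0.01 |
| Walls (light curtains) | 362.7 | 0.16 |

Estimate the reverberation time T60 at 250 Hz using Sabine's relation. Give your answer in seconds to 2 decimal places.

3.76 sec

Equivalent absorption area: A = 454.8·0.04 + 8.6·0.11 + 454.8·0.01 + 362.7·0.16 = 81.718 m².
Room volume: 1910.034 m³.
Sabine: RT60 = 0.161 × 1910.034 / 81.718 = 3.76 s.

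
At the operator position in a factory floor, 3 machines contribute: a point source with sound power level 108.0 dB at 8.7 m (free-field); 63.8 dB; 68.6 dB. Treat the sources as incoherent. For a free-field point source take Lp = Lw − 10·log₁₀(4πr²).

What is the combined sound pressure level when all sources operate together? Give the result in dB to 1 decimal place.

Source at 8.7 m: Lp = 108.0 − 10·log₁₀(4π·8.7²) = 108.0 − 10·log₁₀(951.149) = 78.2 dB.
Σ 10^(Lᵢ/10) = 7.571e+07.
Combined level = 10 log₁₀(7.571e+07) = 78.8 dB.

78.8 dB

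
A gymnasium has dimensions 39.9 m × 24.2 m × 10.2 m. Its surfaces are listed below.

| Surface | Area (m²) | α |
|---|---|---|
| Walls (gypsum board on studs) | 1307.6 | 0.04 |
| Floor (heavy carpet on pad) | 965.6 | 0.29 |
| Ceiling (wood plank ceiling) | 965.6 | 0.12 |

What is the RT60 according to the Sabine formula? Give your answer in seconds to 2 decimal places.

Total absorption A = 1307.6*0.04 + 965.6*0.29 + 965.6*0.12
  = 52.304 + 280.024 + 115.872 = 448.200 m² sabins.
Volume V = 39.9 × 24.2 × 10.2 = 9848.916 m³.
T = 0.161 V/A = 0.161·9848.916/448.200 = 3.54 s.

3.54 s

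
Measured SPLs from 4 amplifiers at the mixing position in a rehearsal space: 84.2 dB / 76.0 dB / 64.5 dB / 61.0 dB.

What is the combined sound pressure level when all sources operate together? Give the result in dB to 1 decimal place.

84.9 dB

Σ 10^(Lᵢ/10) = 3.069e+08.
Combined level = 10 log₁₀(3.069e+08) = 84.9 dB.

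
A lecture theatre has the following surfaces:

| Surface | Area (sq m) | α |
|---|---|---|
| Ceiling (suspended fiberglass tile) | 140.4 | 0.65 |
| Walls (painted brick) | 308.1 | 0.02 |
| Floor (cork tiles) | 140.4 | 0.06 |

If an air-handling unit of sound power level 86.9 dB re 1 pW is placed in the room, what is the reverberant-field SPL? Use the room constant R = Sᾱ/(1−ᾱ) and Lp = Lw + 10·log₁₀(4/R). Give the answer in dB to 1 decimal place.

71.8 dB

Σ(Sᵢαᵢ) = 140.4×0.65 + 308.1×0.02 + 140.4×0.06 = 105.846; total area S = 588.9 sq m.
ᾱ = 105.846/588.9 = 0.1797; R = Sᾱ/(1−ᾱ) = 105.846/(1−0.1797) = 129.033 sq m.
Lp = 86.9 + 10·log₁₀(4/129.033) = 86.9 + (-15.09) = 71.8 dB.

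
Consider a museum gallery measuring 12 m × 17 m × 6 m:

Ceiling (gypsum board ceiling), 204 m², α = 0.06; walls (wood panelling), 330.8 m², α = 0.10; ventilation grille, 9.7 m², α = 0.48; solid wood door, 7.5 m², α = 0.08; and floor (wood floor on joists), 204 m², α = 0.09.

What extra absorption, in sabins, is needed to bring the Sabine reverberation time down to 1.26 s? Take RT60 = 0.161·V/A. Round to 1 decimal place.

Total absorption A₁ = 204·0.06 + 330.8·0.10 + 9.7·0.48 + 7.5·0.08 + 204·0.09
  = 12.240 + 33.080 + 4.656 + 0.600 + 18.360 = 68.936 m² sabins.
V = 1224 m³. Required absorption A₂ = 0.161 × 1224 / 1.26 = 156.400 sabins.
ΔA = A₂ − A₁ = 156.400 − 68.936 = 87.5 sabins.

87.5 sabins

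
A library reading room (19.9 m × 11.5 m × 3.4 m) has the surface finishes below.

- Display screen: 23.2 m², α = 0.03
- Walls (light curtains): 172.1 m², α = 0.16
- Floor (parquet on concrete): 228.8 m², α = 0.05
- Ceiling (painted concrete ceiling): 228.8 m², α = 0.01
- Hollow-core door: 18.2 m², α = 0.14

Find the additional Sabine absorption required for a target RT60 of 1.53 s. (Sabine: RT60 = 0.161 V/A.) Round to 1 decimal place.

37.4 sabins

Equivalent absorption area: A₁ = 23.2·0.03 + 172.1·0.16 + 228.8·0.05 + 228.8·0.01 + 18.2·0.14 = 44.508 m².
Target A₂ = 0.161·778.09/1.53 = 81.877 sabins (V = 778.09 m³).
Shortfall: 81.877 − 44.508 = 37.4 sabins.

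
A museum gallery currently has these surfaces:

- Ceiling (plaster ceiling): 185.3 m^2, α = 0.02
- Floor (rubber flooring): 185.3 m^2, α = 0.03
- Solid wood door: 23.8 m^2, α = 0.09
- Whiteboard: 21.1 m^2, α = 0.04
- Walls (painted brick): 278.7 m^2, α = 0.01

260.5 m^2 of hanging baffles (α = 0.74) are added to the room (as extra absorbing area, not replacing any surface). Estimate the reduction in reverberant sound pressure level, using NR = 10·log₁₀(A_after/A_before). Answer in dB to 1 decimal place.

Summing Sᵢαᵢ: 3.706 + 5.559 + 2.142 + 0.844 + 2.787 → A_before = 15.038 sabins.
Treatment contributes 260.5·0.74 = 192.770 sabins.
A_after = 15.038 + 192.770 = 207.808 sabins.
NR = 10·log₁₀(207.808/15.038) = 11.4 dB.

11.4 dB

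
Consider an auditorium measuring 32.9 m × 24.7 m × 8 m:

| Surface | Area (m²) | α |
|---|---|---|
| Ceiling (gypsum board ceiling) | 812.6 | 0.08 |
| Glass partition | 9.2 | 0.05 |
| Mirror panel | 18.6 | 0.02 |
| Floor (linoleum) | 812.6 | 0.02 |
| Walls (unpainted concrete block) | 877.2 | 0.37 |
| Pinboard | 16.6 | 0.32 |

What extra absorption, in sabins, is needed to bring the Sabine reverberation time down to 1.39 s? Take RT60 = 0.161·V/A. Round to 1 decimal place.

Total absorption A₁ = 812.6*0.08 + 9.2*0.05 + 18.6*0.02 + 812.6*0.02 + 877.2*0.37 + 16.6*0.32
  = 65.008 + 0.460 + 0.372 + 16.252 + 324.564 + 5.312 = 411.968 m² sabins.
V = 6501.04 m³. Required absorption A₂ = 0.161 × 6501.04 / 1.39 = 752.998 sabins.
Additional absorption ΔA = 752.998 − 411.968 = 341.0 sabins.

341.0 sabins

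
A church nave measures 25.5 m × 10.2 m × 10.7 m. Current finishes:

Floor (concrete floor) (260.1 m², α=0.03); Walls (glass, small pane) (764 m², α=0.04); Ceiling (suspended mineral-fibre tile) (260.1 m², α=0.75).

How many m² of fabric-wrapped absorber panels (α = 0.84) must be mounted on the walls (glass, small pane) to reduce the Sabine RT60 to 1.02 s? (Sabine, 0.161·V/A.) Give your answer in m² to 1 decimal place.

A₁ = Σ Sᵢαᵢ = 260.1·0.03 + 764·0.04 + 260.1·0.75 = 233.438 sabins.
Required A₂ = 0.161·2783.07/1.02 = 439.288 sabins.
Absorption to add: 439.288 − 233.438 = 205.850 sabins.
Each m² of panel replacing the walls (glass, small pane) adds (0.84 − 0.04) = 0.80 sabins.
Panel area = 205.850 / 0.80 = 257.3 m².

257.3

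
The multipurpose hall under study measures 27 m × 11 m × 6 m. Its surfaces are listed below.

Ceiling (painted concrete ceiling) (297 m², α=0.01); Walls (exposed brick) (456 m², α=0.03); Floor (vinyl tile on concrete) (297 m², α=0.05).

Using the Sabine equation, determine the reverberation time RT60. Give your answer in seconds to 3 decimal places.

9.108 seconds

Equivalent absorption area: A = 297*0.01 + 456*0.03 + 297*0.05 = 31.500 m².
V = 27·11·6 = 1782 m³.
Sabine: RT60 = 0.161 × 1782 / 31.500 = 9.108 s.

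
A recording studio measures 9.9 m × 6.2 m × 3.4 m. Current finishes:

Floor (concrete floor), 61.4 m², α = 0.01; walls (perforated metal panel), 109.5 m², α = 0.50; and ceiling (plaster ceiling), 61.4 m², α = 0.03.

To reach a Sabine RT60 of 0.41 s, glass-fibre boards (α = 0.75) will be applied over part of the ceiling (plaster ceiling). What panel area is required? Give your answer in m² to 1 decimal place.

Total absorption A₁ = 61.4*0.01 + 109.5*0.50 + 61.4*0.03
  = 0.614 + 54.750 + 1.842 = 57.206 m² sabins.
Required A₂ = 0.161·208.692/0.41 = 81.950 sabins.
Absorption to add: 81.950 − 57.206 = 24.744 sabins.
Net gain per m²: Δα = 0.75 − 0.03 = 0.72.
Panel area = 24.744 / 0.72 = 34.4 m².

34.4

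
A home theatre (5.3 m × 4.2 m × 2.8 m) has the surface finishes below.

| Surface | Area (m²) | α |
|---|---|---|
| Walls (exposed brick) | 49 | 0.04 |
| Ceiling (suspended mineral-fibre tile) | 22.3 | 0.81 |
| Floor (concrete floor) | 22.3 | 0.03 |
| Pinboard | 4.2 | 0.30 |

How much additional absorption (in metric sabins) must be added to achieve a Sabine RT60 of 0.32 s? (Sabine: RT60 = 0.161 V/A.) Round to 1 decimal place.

9.4 sabins

Total absorption A₁ = 49*0.04 + 22.3*0.81 + 22.3*0.03 + 4.2*0.30
  = 1.960 + 18.063 + 0.669 + 1.260 = 21.952 m² sabins.
Target A₂ = 0.161·62.328/0.32 = 31.359 sabins (V = 62.328 m³).
Additional absorption ΔA = 31.359 − 21.952 = 9.4 sabins.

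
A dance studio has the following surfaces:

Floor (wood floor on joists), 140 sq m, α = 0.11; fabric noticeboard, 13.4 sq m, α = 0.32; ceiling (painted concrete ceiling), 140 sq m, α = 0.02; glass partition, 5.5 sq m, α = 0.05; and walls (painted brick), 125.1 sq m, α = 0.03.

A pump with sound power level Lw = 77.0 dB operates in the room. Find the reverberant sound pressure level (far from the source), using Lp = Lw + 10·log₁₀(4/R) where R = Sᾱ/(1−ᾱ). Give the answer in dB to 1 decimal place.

68.5 dB

A = 26.516 sabins; S = 424.0 sq m.
ᾱ = 0.0625, so room constant R = A/(1−ᾱ) = 28.284 sq m.
Lp = 77.0 + 10·log₁₀(4/28.284) = 77.0 + (-8.49) = 68.5 dB.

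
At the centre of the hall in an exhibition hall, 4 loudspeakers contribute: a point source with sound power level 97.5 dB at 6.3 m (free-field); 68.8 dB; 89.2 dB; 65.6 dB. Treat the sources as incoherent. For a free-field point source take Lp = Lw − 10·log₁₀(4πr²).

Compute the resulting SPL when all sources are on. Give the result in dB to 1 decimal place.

89.3 dB

Source at 6.3 m: Lp = 97.5 − 10·log₁₀(4π·6.3²) = 97.5 − 10·log₁₀(498.759) = 70.5 dB.
Sum in the linear (power) domain: Σ 10^(Lᵢ/10) = 10^(70.5/10) + 10^(68.8/10) + 10^(89.2/10) + 10^(65.6/10) = 8.542e+08.
Combined level = 10 log₁₀(8.542e+08) = 89.3 dB.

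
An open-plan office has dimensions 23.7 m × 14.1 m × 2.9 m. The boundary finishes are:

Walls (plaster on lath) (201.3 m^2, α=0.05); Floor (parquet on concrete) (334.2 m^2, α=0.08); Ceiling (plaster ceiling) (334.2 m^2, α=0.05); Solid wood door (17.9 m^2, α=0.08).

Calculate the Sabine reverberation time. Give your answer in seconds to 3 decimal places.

Equivalent absorption area: A = 201.3·0.05 + 334.2·0.08 + 334.2·0.05 + 17.9·0.08 = 54.943 m^2.
V = 23.7·14.1·2.9 = 969.093 m³.
T = 0.161 V/A = 0.161·969.093/54.943 = 2.840 s.

2.840 s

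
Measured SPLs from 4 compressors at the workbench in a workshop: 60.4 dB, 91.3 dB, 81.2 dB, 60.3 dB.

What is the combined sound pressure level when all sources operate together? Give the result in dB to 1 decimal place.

91.7 dB

Σ 10^(Lᵢ/10) = 1.483e+09.
Back to dB: 10·log₁₀ Σ = 91.7 dB.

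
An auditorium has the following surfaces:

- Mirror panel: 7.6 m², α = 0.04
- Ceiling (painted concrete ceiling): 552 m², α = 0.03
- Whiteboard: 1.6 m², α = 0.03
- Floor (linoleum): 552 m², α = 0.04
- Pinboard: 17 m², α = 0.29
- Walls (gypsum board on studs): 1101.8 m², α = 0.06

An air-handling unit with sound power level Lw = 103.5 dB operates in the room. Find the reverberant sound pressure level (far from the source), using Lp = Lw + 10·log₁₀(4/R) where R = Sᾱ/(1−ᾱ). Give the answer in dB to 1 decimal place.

88.9 dB

A = 110.030 sabins; S = 2232.0 m².
ᾱ = 110.030/2232.0 = 0.0493; R = Sᾱ/(1−ᾱ) = 110.030/(1−0.0493) = 115.736 m².
Lp = Lw + 10 log₁₀(4/R) = 103.5 -14.61 = 88.9 dB.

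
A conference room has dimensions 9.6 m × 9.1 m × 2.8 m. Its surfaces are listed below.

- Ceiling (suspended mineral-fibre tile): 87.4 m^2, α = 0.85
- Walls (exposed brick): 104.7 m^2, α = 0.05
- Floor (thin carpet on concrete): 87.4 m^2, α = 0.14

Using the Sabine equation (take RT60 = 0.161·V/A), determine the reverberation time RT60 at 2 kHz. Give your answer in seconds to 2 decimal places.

Equivalent absorption area: A = 87.4×0.85 + 104.7×0.05 + 87.4×0.14 = 91.761 m^2.
V = 9.6·9.1·2.8 = 244.608 m³.
Sabine: RT60 = 0.161 × 244.608 / 91.761 = 0.43 s.

0.43 sec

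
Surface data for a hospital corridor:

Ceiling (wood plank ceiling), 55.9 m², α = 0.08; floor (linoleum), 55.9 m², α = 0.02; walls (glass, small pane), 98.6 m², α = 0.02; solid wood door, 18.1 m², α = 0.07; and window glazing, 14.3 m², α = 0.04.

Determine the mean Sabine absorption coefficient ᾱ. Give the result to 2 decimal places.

0.04

Total surface area S = 242.8 m².
Σ(Sᵢαᵢ) = 55.9×0.08 + 55.9×0.02 + 98.6×0.02 + 18.1×0.07 + 14.3×0.04 = 9.401.
ᾱ = A/S = 0.04.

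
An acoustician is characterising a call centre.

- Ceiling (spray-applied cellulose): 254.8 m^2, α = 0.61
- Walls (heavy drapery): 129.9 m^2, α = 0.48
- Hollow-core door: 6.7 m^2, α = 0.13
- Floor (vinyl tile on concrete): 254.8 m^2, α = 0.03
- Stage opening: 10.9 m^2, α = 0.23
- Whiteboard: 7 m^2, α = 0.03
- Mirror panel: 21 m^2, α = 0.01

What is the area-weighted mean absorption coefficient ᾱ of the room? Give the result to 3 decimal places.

0.335

S = Σ Sᵢ = 254.8 + 129.9 + 6.7 + 254.8 + 10.9 + 7 + 21 = 685.1 m^2.
A = 254.8·0.61 + 129.9·0.48 + 6.7·0.13 + 254.8·0.03 + 10.9·0.23 + 7·0.03 + 21·0.01 = 229.222 sabins.
ᾱ = A/S = 0.335.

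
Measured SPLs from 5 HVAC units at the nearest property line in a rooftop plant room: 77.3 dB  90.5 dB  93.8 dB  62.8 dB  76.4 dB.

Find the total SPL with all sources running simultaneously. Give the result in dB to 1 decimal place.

95.6 dB

Σ 10^(Lᵢ/10) = 3.62e+09.
Combined level = 10 log₁₀(3.62e+09) = 95.6 dB.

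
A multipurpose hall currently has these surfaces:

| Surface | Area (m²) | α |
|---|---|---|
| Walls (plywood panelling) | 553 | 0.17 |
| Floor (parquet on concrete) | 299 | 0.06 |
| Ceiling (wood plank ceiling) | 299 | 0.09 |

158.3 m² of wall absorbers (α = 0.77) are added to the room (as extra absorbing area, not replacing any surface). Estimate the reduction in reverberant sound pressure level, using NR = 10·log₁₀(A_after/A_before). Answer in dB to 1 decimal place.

2.7 dB

Equivalent absorption area: A_before = 553×0.17 + 299×0.06 + 299×0.09 = 138.860 m².
Treatment contributes 158.3·0.77 = 121.891 sabins.
New total A_after = 260.751 sabins.
NR = 10·log₁₀(260.751/138.860) = 2.7 dB.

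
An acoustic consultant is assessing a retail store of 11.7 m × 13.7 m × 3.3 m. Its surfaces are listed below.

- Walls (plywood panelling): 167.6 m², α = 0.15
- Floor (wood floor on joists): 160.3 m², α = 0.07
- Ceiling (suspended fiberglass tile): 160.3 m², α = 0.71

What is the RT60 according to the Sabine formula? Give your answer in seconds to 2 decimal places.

Total absorption A = 167.6*0.15 + 160.3*0.07 + 160.3*0.71
  = 25.140 + 11.221 + 113.813 = 150.174 m² sabins.
V = 11.7·13.7·3.3 = 528.957 m³.
RT60 = 0.161 · V / A = 0.161 × 528.957 / 150.174 = 0.57 s.

0.57 s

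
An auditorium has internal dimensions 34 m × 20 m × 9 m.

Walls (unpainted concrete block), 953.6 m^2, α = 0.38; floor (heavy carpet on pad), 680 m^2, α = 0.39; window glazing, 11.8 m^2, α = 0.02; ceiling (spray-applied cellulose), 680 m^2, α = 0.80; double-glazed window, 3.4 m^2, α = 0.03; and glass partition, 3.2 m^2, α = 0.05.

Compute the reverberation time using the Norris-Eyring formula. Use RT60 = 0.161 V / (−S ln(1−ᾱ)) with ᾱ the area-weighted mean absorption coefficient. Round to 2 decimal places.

Total surface area S = 953.6 + 680 + 11.8 + 680 + 3.4 + 3.2 = 2332.0 m^2.
Absorption A = 953.6·0.38 + 680·0.39 + 11.8·0.02 + 680·0.80 + 3.4·0.03 + 3.2·0.05 = 1172.066 sabins.
ᾱ = 1172.066 / 2332.0 = 0.5026.
Eyring denominator: −S ln(1−ᾱ) = 1628.577.
V = 34 × 20 × 9 = 6120 m³.
RT60 = 0.161 × 6120 / 1628.577 = 0.61 s.

0.61 s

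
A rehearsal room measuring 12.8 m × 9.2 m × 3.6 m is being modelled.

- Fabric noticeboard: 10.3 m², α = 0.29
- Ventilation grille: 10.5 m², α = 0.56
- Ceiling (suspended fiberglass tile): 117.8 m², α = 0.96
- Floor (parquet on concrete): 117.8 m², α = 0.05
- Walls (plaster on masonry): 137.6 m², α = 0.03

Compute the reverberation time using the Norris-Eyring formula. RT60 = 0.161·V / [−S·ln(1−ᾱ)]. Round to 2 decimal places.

Total surface area S = 10.3 + 10.5 + 117.8 + 117.8 + 137.6 = 394.0 m².
Σ(Sᵢαᵢ) = 10.3×0.29 + 10.5×0.56 + 117.8×0.96 + 117.8×0.05 + 137.6×0.03 = 131.973.
ᾱ = 131.973 / 394.0 = 0.3350.
−S·ln(1−ᾱ) = −394.0 × ln(1 − 0.3350) = 160.739.
V = 12.8 × 9.2 × 3.6 = 423.936 m³.
T = 0.161·V/[−S·ln(1−ᾱ)] = 0.161·423.936/160.739 = 0.42 s.

0.42 sec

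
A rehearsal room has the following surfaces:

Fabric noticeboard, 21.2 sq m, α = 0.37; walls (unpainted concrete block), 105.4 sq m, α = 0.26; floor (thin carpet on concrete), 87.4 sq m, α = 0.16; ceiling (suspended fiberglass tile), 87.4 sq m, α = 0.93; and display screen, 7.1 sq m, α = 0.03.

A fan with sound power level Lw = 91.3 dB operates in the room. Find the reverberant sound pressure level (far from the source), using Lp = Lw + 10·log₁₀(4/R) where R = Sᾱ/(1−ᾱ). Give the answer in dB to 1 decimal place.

Σ(Sᵢαᵢ) = 21.2×0.37 + 105.4×0.26 + 87.4×0.16 + 87.4×0.93 + 7.1×0.03 = 130.727; total area S = 308.5 sq m.
ᾱ = 0.4238, so room constant R = A/(1−ᾱ) = 226.878 sq m.
Lp = 91.3 + 10·log₁₀(4/226.878) = 91.3 + (-17.54) = 73.8 dB.

73.8 dB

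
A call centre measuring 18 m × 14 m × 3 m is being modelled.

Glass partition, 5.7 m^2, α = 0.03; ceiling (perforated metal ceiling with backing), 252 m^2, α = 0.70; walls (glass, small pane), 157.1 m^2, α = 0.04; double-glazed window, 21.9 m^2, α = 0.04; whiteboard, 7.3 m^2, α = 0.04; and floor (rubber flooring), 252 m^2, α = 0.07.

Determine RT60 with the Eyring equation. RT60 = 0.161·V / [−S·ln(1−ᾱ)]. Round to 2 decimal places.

0.51 s

S = Σ Sᵢ = 696.0 m^2.
Σ(Sᵢαᵢ) = 5.7·0.03 + 252·0.70 + 157.1·0.04 + 21.9·0.04 + 7.3·0.04 + 252·0.07 = 201.663.
ᾱ = 201.663 / 696.0 = 0.2897.
−S·ln(1−ᾱ) = −696.0 × ln(1 − 0.2897) = 238.079.
V = 18 × 14 × 3 = 756 m³.
RT60 = 0.161 × 756 / 238.079 = 0.51 s.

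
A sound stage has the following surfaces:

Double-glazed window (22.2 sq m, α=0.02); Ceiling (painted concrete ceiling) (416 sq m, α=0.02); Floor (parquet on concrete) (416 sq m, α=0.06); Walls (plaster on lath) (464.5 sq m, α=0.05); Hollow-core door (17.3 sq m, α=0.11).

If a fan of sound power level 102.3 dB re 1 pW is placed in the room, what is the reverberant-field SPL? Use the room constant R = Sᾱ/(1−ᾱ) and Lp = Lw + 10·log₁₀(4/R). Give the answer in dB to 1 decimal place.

A = 58.852 sabins; S = 1336.0 sq m.
ᾱ = 0.0441, so room constant R = A/(1−ᾱ) = 61.567 sq m.
Lp = Lw + 10 log₁₀(4/R) = 102.3 -11.87 = 90.4 dB.

90.4 dB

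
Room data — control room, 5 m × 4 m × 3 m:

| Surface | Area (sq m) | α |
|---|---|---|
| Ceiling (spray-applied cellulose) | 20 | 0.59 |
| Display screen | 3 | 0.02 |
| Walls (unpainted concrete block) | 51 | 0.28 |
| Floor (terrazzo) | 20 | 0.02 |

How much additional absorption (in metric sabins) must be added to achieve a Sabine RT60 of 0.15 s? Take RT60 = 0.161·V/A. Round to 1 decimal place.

37.9 sabins

Equivalent absorption area: A₁ = 20·0.59 + 3·0.02 + 51·0.28 + 20·0.02 = 26.540 sq m.
Target A₂ = 0.161·60/0.15 = 64.400 sabins (V = 60 m³).
Additional absorption ΔA = 64.400 − 26.540 = 37.9 sabins.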